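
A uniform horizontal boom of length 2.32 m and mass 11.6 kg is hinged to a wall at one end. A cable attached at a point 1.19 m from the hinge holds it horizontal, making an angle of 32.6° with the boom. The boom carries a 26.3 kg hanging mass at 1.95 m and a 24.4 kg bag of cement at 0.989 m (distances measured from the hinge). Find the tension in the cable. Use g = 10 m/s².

About the hinge:
Beam weight: 11.6 × 10 = 116 N down at 1.16 m → arm 1.16 m, τ = 116 × 1.16 = 134.6 N·m clockwise.
Hanging mass: 26.3 × 10 = 263 N down at 1.95 m → arm 1.95 m, τ = 263 × 1.95 = 512.9 N·m clockwise.
Bag of cement: 24.4 × 10 = 244 N down at 0.989 m → arm 0.989 m, τ = 244 × 0.989 = 241.3 N·m clockwise.
Total clockwise load moment = 888.8 N·m.
The cable tension T acts at 1.19 m; only its component perpendicular to the boom, T sinθ, produces torque. sin 32.6° = 0.5388.
Στ = 0 ⇒ T × 1.19 × 0.5388 = 888.8 ⇒ T = 888.8 / 0.6412 = 1390 N.

T ≈ 1390 N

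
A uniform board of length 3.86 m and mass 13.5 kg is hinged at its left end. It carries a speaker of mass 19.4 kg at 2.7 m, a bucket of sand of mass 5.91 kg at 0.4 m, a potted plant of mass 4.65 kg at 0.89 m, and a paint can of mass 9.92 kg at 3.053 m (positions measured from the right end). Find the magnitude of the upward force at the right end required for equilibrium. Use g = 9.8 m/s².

F ≈ 231 N

Choose the left end as the axis so the unknown pivot reaction has zero arm there.
Beam weight: 13.5 × 9.8 = 132.3 N down at 1.93 m → arm 1.93 m, τ = 132.3 × 1.93 = 255.3 N·m clockwise.
Speaker: 19.4 × 9.8 = 190.1 N down at 2.7 m → arm 1.16 m, τ = 190.1 × 1.16 = 220.5 N·m clockwise.
Bucket of sand: 5.91 × 9.8 = 57.92 N down at 0.4 m → arm 3.46 m, τ = 57.92 × 3.46 = 200.4 N·m clockwise.
Potted plant: 4.65 × 9.8 = 45.57 N down at 0.89 m → arm 2.97 m, τ = 45.57 × 2.97 = 135.3 N·m clockwise.
Paint can: 9.92 × 9.8 = 97.22 N down at 3.053 m → arm 0.807 m, τ = 97.22 × 0.807 = 78.46 N·m clockwise.
Net moment of the loads = 890 N·m clockwise.
The upward force F acts at the right end, arm 3.86 m, giving F × 3.86 counterclockwise.
Balancing moments: F × 3.86 = 890, giving F = 890 / 3.86 = 231 N.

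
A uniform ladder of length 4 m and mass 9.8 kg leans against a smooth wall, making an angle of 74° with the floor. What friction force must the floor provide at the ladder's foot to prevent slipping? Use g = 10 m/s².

f ≈ 14.1 N

About the foot of the ladder:
Ladder weight 9.8×10 = 98 N acts at 2 m along the ladder; its horizontal arm is 2·cos74° = 0.5513 m → τ = 54.03 N·m clockwise.
Wall normal N acts horizontally at the top; its moment arm is the height L sinθ = 4·sin74° = 3.845 m, counterclockwise.
Balancing moments: N × 3.845 = 54.03, giving N = 14.1 N.
ΣFx = 0: friction at the foot balances the wall's push, so f = N_wall = 14.1 N.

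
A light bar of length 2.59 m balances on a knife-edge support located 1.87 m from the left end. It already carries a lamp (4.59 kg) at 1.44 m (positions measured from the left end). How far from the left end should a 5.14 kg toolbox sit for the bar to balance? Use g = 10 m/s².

Sum moments about the knife-edge support (at 1.87 m from the left end) (the support reaction has zero arm there).
Lamp: 4.59 × 10 = 45.9 N down at 1.44 m → arm 0.43 m, τ = 45.9 × 0.43 = 19.74 N·m counterclockwise.
Net moment of existing loads = 19.74 N·m counterclockwise.
The toolbox weighs 5.14 × 10 = 51.4 N and must supply an equal clockwise moment, so its lever arm about the knife-edge support is 19.74 / 51.4 = 0.384 m.
That puts it at 1.87 + 0.384 = 2.25 m from the left end.

x ≈ 2.25 m from the left end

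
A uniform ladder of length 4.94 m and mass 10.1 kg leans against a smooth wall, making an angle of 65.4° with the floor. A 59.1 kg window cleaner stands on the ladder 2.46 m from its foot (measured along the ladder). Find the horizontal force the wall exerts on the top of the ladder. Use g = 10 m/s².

N_wall ≈ 158 N

Choose the foot of the ladder as the axis so the floor normal and friction both act there and drop out.
Ladder weight 10.1×10 = 101 N acts at 2.47 m along the ladder; its horizontal arm is 2.47·cos65.4° = 1.028 m → τ = 103.8 N·m clockwise.
Window cleaner: 59.1×10 = 591 N at 2.46 m → arm 1.024 m → τ = 605.2 N·m clockwise.
Wall normal N acts horizontally at the top; its moment arm is the height L sinθ = 4.94·sin65.4° = 4.492 m, counterclockwise.
Setting net torque to zero: N × 4.492 = 709 → N = 158 N.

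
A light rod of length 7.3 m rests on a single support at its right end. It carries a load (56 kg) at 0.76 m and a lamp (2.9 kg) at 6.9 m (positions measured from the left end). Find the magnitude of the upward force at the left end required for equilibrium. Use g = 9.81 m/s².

Take moments about the right end.
Load: 56 × 9.81 = 549.4 N down at 0.76 m → arm 6.54 m, τ = 549.4 × 6.54 = 3593 N·m counterclockwise.
Lamp: 2.9 × 9.81 = 28.45 N down at 6.9 m → arm 0.4 m, τ = 28.45 × 0.4 = 11.38 N·m counterclockwise.
Net moment of the loads = 3604 N·m counterclockwise.
The upward force F acts at the left end, arm 7.3 m, giving F × 7.3 clockwise.
Balancing moments: F × 7.3 = 3604, giving F = 3604 / 7.3 = 494 N.

F ≈ 494 N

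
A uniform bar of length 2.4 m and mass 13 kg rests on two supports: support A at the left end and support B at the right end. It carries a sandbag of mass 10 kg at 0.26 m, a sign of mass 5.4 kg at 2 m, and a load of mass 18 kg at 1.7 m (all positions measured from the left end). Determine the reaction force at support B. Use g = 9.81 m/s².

R_B ≈ 244 N

Take moments about support A.
Beam weight: 13 × 9.81 = 127.5 N down at 1.2 m → arm 1.2 m, τ = 127.5 × 1.2 = 153 N·m clockwise.
Sandbag: 10 × 9.81 = 98.1 N down at 0.26 m → arm 0.26 m, τ = 98.1 × 0.26 = 25.51 N·m clockwise.
Sign: 5.4 × 9.81 = 52.97 N down at 2 m → arm 2 m, τ = 52.97 × 2 = 105.9 N·m clockwise.
Load: 18 × 9.81 = 176.6 N down at 1.7 m → arm 1.7 m, τ = 176.6 × 1.7 = 300.2 N·m clockwise.
Net load moment about support A = 584.6 N·m clockwise.
Reaction R at support B is upward at 2.4 m, arm 2.4 m → moment R × 2.4 counterclockwise.
Στ = 0 ⇒ R × 2.4 = 584.6 ⇒ R = 244 N.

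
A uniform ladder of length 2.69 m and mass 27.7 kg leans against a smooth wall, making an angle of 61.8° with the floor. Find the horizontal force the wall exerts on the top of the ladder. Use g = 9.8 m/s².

N_wall ≈ 72.8 N

Choose the foot of the ladder as the axis so the floor normal and friction both act there and drop out.
Ladder weight 27.7×9.8 = 271.5 N acts at 1.345 m along the ladder; its horizontal arm is 1.345·cos61.8° = 0.6356 m → τ = 172.6 N·m clockwise.
Wall normal N acts horizontally at the top; its moment arm is the height L sinθ = 2.69·sin61.8° = 2.371 m, counterclockwise.
Στ = 0 ⇒ N × 2.371 = 172.6 ⇒ N = 72.8 N.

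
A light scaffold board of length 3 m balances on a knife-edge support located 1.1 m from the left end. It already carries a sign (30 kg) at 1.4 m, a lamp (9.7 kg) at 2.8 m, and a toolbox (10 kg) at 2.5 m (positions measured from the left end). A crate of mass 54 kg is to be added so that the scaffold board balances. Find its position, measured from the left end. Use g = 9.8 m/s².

x ≈ 0.369 m from the left end

Choose the knife-edge support (at 1.1 m from the left end) as the axis so the support reaction has zero arm there.
Sign: 30 × 9.8 = 294 N down at 1.4 m → arm 0.3 m, τ = 294 × 0.3 = 88.2 N·m clockwise.
Lamp: 9.7 × 9.8 = 95.06 N down at 2.8 m → arm 1.7 m, τ = 95.06 × 1.7 = 161.6 N·m clockwise.
Toolbox: 10 × 9.8 = 98 N down at 2.5 m → arm 1.4 m, τ = 98 × 1.4 = 137.2 N·m clockwise.
Net moment of existing loads = 387 N·m clockwise.
The crate weighs 54 × 9.8 = 529.2 N and must supply an equal counterclockwise moment, so its lever arm about the knife-edge support is 387 / 529.2 = 0.731 m.
That puts it at 1.1 − 0.731 = 0.369 m from the left end.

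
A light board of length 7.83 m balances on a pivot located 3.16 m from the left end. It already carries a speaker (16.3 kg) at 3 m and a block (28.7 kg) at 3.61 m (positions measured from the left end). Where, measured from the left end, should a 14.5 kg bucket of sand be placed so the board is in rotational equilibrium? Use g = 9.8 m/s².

x ≈ 2.45 m from the left end

Sum moments about the pivot (at 3.16 m from the left end) (the support reaction has zero arm there).
Speaker: 16.3 × 9.8 = 159.7 N down at 3 m → arm 0.16 m, τ = 159.7 × 0.16 = 25.55 N·m counterclockwise.
Block: 28.7 × 9.8 = 281.3 N down at 3.61 m → arm 0.45 m, τ = 281.3 × 0.45 = 126.6 N·m clockwise.
Net moment of existing loads = 101 N·m clockwise.
The bucket of sand weighs 14.5 × 9.8 = 142.1 N and must supply an equal counterclockwise moment, so its lever arm about the pivot is 101 / 142.1 = 0.711 m.
That puts it at 3.16 − 0.711 = 2.45 m from the left end.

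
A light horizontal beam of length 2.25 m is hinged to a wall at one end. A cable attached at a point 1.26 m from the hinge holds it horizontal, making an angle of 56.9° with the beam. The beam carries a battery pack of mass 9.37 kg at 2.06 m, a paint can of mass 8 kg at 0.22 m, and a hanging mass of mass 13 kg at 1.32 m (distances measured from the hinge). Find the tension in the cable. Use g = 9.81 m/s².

T ≈ 355 N

Sum moments about the hinge (the unknown hinge reaction has zero arm there).
Battery pack: 9.37 × 9.81 = 91.92 N down at 2.06 m → arm 2.06 m, τ = 91.92 × 2.06 = 189.4 N·m clockwise.
Paint can: 8 × 9.81 = 78.48 N down at 0.22 m → arm 0.22 m, τ = 78.48 × 0.22 = 17.27 N·m clockwise.
Hanging mass: 13 × 9.81 = 127.5 N down at 1.32 m → arm 1.32 m, τ = 127.5 × 1.32 = 168.3 N·m clockwise.
Total clockwise load moment = 375 N·m.
The cable tension T acts at 1.26 m; only its component perpendicular to the beam, T sinθ, produces torque. sin 56.9° = 0.8377.
Balancing moments: T × 1.26 × 0.8377 = 375, giving T = 375 / 1.056 = 355 N.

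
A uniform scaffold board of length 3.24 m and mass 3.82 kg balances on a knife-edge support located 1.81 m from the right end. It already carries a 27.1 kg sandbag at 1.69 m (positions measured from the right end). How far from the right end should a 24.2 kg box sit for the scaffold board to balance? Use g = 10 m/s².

x ≈ 1.97 m from the right end

Taking torques about the knife-edge support (at 1.81 m from the right end):
Beam weight: 3.82 × 10 = 38.2 N down at 1.62 m → arm 0.19 m, τ = 38.2 × 0.19 = 7.258 N·m clockwise.
Sandbag: 27.1 × 10 = 271 N down at 1.69 m → arm 0.12 m, τ = 271 × 0.12 = 32.52 N·m clockwise.
Net moment of existing loads = 39.78 N·m clockwise.
The box weighs 24.2 × 10 = 242 N and must supply an equal counterclockwise moment, so its lever arm about the knife-edge support is 39.78 / 242 = 0.164 m.
That puts it at 1.81 + 0.164 = 1.97 m from the right end.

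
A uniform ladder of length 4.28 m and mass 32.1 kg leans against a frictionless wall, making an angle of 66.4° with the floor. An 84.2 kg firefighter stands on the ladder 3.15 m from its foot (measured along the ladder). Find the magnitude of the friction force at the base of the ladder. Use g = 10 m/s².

f ≈ 341 N

Choose the foot of the ladder as the axis so the floor normal and friction both act there and drop out.
Ladder weight 32.1×10 = 321 N acts at 2.14 m along the ladder; its horizontal arm is 2.14·cos66.4° = 0.8567 m → τ = 275 N·m clockwise.
Firefighter: 84.2×10 = 842 N at 3.15 m → arm 1.261 m → τ = 1062 N·m clockwise.
Wall normal N acts horizontally at the top; its moment arm is the height L sinθ = 4.28·sin66.4° = 3.922 m, counterclockwise.
Setting net torque to zero: N × 3.922 = 1337 → N = 341 N.
ΣFx = 0: friction at the foot balances the wall's push, so f = N_wall = 341 N.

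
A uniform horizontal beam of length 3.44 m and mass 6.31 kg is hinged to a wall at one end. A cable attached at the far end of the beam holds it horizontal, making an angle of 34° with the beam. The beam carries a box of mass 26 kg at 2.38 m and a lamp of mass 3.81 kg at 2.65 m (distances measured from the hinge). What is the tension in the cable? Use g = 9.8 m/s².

T ≈ 422 N

Taking torques about the hinge:
Beam weight: 6.31 × 9.8 = 61.84 N down at 1.72 m → arm 1.72 m, τ = 61.84 × 1.72 = 106.4 N·m clockwise.
Box: 26 × 9.8 = 254.8 N down at 2.38 m → arm 2.38 m, τ = 254.8 × 2.38 = 606.4 N·m clockwise.
Lamp: 3.81 × 9.8 = 37.34 N down at 2.65 m → arm 2.65 m, τ = 37.34 × 2.65 = 98.95 N·m clockwise.
Total clockwise load moment = 811.8 N·m.
The cable tension T acts at 3.44 m; only its component perpendicular to the beam, T sinθ, produces torque. sin 34° = 0.5592.
Setting net torque to zero: T × 3.44 × 0.5592 = 811.8 → T = 811.8 / 1.924 = 422 N.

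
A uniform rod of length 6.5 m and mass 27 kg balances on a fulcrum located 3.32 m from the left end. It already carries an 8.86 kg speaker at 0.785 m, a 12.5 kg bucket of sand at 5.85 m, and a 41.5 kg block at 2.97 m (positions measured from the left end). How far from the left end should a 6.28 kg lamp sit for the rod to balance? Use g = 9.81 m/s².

Taking torques about the fulcrum (at 3.32 m from the left end):
Beam weight: 27 × 9.81 = 264.9 N down at 3.25 m → arm 0.07 m, τ = 264.9 × 0.07 = 18.54 N·m counterclockwise.
Speaker: 8.86 × 9.81 = 86.92 N down at 0.785 m → arm 2.535 m, τ = 86.92 × 2.535 = 220.3 N·m counterclockwise.
Bucket of sand: 12.5 × 9.81 = 122.6 N down at 5.85 m → arm 2.53 m, τ = 122.6 × 2.53 = 310.2 N·m clockwise.
Block: 41.5 × 9.81 = 407.1 N down at 2.97 m → arm 0.35 m, τ = 407.1 × 0.35 = 142.5 N·m counterclockwise.
Net moment of existing loads = 71.14 N·m counterclockwise.
The lamp weighs 6.28 × 9.81 = 61.61 N and must supply an equal clockwise moment, so its lever arm about the fulcrum is 71.14 / 61.61 = 1.15 m.
That puts it at 3.32 + 1.15 = 4.47 m from the left end.

x ≈ 4.47 m from the left end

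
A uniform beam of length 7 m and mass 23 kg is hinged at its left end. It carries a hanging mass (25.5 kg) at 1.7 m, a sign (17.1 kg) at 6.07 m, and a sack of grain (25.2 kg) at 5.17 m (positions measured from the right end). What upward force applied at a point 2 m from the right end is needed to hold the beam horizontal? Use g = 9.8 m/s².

F ≈ 544 N

About the left end:
Beam weight: 23 × 9.8 = 225.4 N down at 3.5 m → arm 3.5 m, τ = 225.4 × 3.5 = 788.9 N·m clockwise.
Hanging mass: 25.5 × 9.8 = 249.9 N down at 1.7 m → arm 5.3 m, τ = 249.9 × 5.3 = 1324 N·m clockwise.
Sign: 17.1 × 9.8 = 167.6 N down at 6.07 m → arm 0.93 m, τ = 167.6 × 0.93 = 155.9 N·m clockwise.
Sack of grain: 25.2 × 9.8 = 247 N down at 5.17 m → arm 1.83 m, τ = 247 × 1.83 = 452 N·m clockwise.
Net moment of the loads = 2721 N·m clockwise.
The upward force F acts at a point 2 m from the right end, arm 5 m, giving F × 5 counterclockwise.
Balancing moments: F × 5 = 2721, giving F = 2721 / 5 = 544 N.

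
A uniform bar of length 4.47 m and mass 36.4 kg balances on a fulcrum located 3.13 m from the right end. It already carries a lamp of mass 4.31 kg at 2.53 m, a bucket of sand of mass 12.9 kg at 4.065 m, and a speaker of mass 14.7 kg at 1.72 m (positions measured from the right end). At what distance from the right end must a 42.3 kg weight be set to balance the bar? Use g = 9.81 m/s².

Take moments about the fulcrum (at 3.13 m from the right end).
Beam weight: 36.4 × 9.81 = 357.1 N down at 2.235 m → arm 0.895 m, τ = 357.1 × 0.895 = 319.6 N·m clockwise.
Lamp: 4.31 × 9.81 = 42.28 N down at 2.53 m → arm 0.6 m, τ = 42.28 × 0.6 = 25.37 N·m clockwise.
Bucket of sand: 12.9 × 9.81 = 126.5 N down at 4.065 m → arm 0.935 m, τ = 126.5 × 0.935 = 118.3 N·m counterclockwise.
Speaker: 14.7 × 9.81 = 144.2 N down at 1.72 m → arm 1.41 m, τ = 144.2 × 1.41 = 203.3 N·m clockwise.
Net moment of existing loads = 430 N·m clockwise.
The weight weighs 42.3 × 9.81 = 415 N and must supply an equal counterclockwise moment, so its lever arm about the fulcrum is 430 / 415 = 1.04 m.
That puts it at 3.13 + 1.04 = 4.17 m from the right end.

x ≈ 4.17 m from the right end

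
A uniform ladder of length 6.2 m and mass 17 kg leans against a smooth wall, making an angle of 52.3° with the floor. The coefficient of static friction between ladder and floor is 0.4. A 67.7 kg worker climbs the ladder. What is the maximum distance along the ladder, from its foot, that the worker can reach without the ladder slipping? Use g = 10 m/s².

Choose the foot of the ladder as the axis so the floor normal and friction both act there and drop out.
Ladder weight 17×10 = 170 N acts at 3.1 m along the ladder; its horizontal arm is 3.1·cos52.3° = 1.896 m → τ = 322.3 N·m clockwise.
Worker weight 67.7×10 = 677 N at distance d → arm d·cos52.3° → τ = 677·d·0.6115 clockwise.
Wall normal N at the top has arm L sinθ = 4.906 m counterclockwise, so Στ = 0 gives N·4.906 = 322.3 + 414·d.
ΣFy = 0 ⇒ N_floor = 847 N, so the maximum friction is μ_s·N_floor = 0.4×847 = 338.8 N. ΣFx = 0 ⇒ N_wall = f, so at the slipping point N = 338.8 N.
Substituting: 338.8×4.906 = 322.3 + 414·d ⇒ d = (1662 − 322.3) / 414 = 3.24 m.

d ≈ 3.24 m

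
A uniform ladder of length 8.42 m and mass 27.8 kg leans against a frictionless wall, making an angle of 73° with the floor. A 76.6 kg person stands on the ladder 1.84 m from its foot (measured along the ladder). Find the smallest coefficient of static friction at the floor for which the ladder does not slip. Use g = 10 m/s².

μ_min ≈ 0.0897

Taking torques about the foot of the ladder:
Ladder weight 27.8×10 = 278 N acts at 4.21 m along the ladder; its horizontal arm is 4.21·cos73° = 1.231 m → τ = 342.2 N·m clockwise.
Person: 76.6×10 = 766 N at 1.84 m → arm 0.538 m → τ = 412.1 N·m clockwise.
Wall normal N acts horizontally at the top; its moment arm is the height L sinθ = 8.42·sin73° = 8.052 m, counterclockwise.
For rotational equilibrium, N × 8.052 = 754.3, so N = 93.68 N.
ΣFx = 0 ⇒ f = N_wall = 93.68 N. ΣFy = 0 ⇒ N_floor = 1044 N.
μ_min = f / N_floor = 93.68 / 1044 = 0.0897.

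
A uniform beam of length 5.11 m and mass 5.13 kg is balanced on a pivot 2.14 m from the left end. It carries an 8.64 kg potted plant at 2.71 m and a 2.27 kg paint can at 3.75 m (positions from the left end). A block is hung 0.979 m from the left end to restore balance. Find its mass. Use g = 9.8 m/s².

Take moments about the pivot (at 2.14 m from the left end).
Beam weight: 5.13 × 9.8 = 50.27 N down at 2.555 m → arm 0.415 m, τ = 50.27 × 0.415 = 20.86 N·m clockwise.
Potted plant: 8.64 × 9.8 = 84.67 N down at 2.71 m → arm 0.57 m, τ = 84.67 × 0.57 = 48.26 N·m clockwise.
Paint can: 2.27 × 9.8 = 22.25 N down at 3.75 m → arm 1.61 m, τ = 22.25 × 1.61 = 35.82 N·m clockwise.
Net moment of known loads = 104.9 N·m clockwise.
An unknown mass m at 0.979 m has arm 1.161 m; its moment is m·g·1.161 counterclockwise.
For rotational equilibrium, m × 9.8 × 1.161 = 104.9, so m = 104.9 / (9.8 × 1.161) = 9.22 kg.

m ≈ 9.22 kg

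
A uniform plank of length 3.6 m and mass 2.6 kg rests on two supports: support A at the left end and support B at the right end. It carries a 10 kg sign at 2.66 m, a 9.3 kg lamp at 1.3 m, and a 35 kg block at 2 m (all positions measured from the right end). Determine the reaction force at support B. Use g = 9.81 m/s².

R_B ≈ 249 N

Choose support A as the axis so its reaction then has zero moment arm.
Beam weight: 2.6 × 9.81 = 25.51 N down at 1.8 m → arm 1.8 m, τ = 25.51 × 1.8 = 45.92 N·m clockwise.
Sign: 10 × 9.81 = 98.1 N down at 2.66 m → arm 0.94 m, τ = 98.1 × 0.94 = 92.21 N·m clockwise.
Lamp: 9.3 × 9.81 = 91.23 N down at 1.3 m → arm 2.3 m, τ = 91.23 × 2.3 = 209.8 N·m clockwise.
Block: 35 × 9.81 = 343.4 N down at 2 m → arm 1.6 m, τ = 343.4 × 1.6 = 549.4 N·m clockwise.
Net load moment about support A = 897.3 N·m clockwise.
Reaction R at support B is upward at 0 m, arm 3.6 m → moment R × 3.6 counterclockwise.
Balancing moments: R × 3.6 = 897.3, giving R = 249 N.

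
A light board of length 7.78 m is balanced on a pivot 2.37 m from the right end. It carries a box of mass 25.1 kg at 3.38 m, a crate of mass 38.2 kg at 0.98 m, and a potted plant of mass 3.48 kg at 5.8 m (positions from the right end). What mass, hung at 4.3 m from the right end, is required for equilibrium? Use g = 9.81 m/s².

Sum moments about the pivot (at 2.37 m from the right end) (the support reaction has zero arm there).
Box: 25.1 × 9.81 = 246.2 N down at 3.38 m → arm 1.01 m, τ = 246.2 × 1.01 = 248.7 N·m counterclockwise.
Crate: 38.2 × 9.81 = 374.7 N down at 0.98 m → arm 1.39 m, τ = 374.7 × 1.39 = 520.8 N·m clockwise.
Potted plant: 3.48 × 9.81 = 34.14 N down at 5.8 m → arm 3.43 m, τ = 34.14 × 3.43 = 117.1 N·m counterclockwise.
Net moment of known loads = 155 N·m clockwise.
An unknown mass m at 4.3 m has arm 1.93 m; its moment is m·g·1.93 counterclockwise.
For rotational equilibrium, m × 9.81 × 1.93 = 155, so m = 155 / (9.81 × 1.93) = 8.19 kg.

m ≈ 8.19 kg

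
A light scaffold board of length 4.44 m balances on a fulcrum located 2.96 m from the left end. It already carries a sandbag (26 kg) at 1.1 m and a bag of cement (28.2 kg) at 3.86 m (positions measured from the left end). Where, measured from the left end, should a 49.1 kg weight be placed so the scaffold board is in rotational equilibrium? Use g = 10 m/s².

x ≈ 3.43 m from the left end

Taking torques about the fulcrum (at 2.96 m from the left end):
Sandbag: 26 × 10 = 260 N down at 1.1 m → arm 1.86 m, τ = 260 × 1.86 = 483.6 N·m counterclockwise.
Bag of cement: 28.2 × 10 = 282 N down at 3.86 m → arm 0.9 m, τ = 282 × 0.9 = 253.8 N·m clockwise.
Net moment of existing loads = 229.8 N·m counterclockwise.
The weight weighs 49.1 × 10 = 491 N and must supply an equal clockwise moment, so its lever arm about the fulcrum is 229.8 / 491 = 0.468 m.
That puts it at 2.96 + 0.468 = 3.43 m from the left end.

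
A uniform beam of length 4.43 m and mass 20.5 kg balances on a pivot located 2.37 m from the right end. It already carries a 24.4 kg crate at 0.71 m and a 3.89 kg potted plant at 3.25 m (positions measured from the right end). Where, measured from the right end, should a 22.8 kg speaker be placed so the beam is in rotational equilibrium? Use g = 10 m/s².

x ≈ 4.14 m from the right end

Sum moments about the pivot (at 2.37 m from the right end) (the support reaction has zero arm there).
Beam weight: 20.5 × 10 = 205 N down at 2.215 m → arm 0.155 m, τ = 205 × 0.155 = 31.77 N·m clockwise.
Crate: 24.4 × 10 = 244 N down at 0.71 m → arm 1.66 m, τ = 244 × 1.66 = 405 N·m clockwise.
Potted plant: 3.89 × 10 = 38.9 N down at 3.25 m → arm 0.88 m, τ = 38.9 × 0.88 = 34.23 N·m counterclockwise.
Net moment of existing loads = 402.5 N·m clockwise.
The speaker weighs 22.8 × 10 = 228 N and must supply an equal counterclockwise moment, so its lever arm about the pivot is 402.5 / 228 = 1.77 m.
That puts it at 2.37 + 1.77 = 4.14 m from the right end.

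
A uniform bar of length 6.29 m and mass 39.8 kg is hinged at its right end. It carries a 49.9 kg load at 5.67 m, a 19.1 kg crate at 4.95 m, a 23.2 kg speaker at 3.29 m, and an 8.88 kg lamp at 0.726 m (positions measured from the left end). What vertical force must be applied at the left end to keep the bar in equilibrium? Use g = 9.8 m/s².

F ≈ 469 N

Choose the right end as the axis so the unknown pivot reaction has zero arm there.
Beam weight: 39.8 × 9.8 = 390 N down at 3.145 m → arm 3.145 m, τ = 390 × 3.145 = 1227 N·m counterclockwise.
Load: 49.9 × 9.8 = 489 N down at 5.67 m → arm 0.62 m, τ = 489 × 0.62 = 303.2 N·m counterclockwise.
Crate: 19.1 × 9.8 = 187.2 N down at 4.95 m → arm 1.34 m, τ = 187.2 × 1.34 = 250.8 N·m counterclockwise.
Speaker: 23.2 × 9.8 = 227.4 N down at 3.29 m → arm 3 m, τ = 227.4 × 3 = 682.2 N·m counterclockwise.
Lamp: 8.88 × 9.8 = 87.02 N down at 0.726 m → arm 5.564 m, τ = 87.02 × 5.564 = 484.2 N·m counterclockwise.
Net moment of the loads = 2947 N·m counterclockwise.
The upward force F acts at the left end, arm 6.29 m, giving F × 6.29 clockwise.
For rotational equilibrium, F × 6.29 = 2947, so F = 2947 / 6.29 = 469 N.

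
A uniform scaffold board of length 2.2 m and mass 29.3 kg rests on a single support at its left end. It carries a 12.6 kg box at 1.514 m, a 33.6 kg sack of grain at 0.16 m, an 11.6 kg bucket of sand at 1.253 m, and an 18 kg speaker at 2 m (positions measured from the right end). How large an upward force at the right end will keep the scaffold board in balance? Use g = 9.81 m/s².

F ≈ 553 N

About the left end:
Beam weight: 29.3 × 9.81 = 287.4 N down at 1.1 m → arm 1.1 m, τ = 287.4 × 1.1 = 316.1 N·m clockwise.
Box: 12.6 × 9.81 = 123.6 N down at 1.514 m → arm 0.686 m, τ = 123.6 × 0.686 = 84.79 N·m clockwise.
Sack of grain: 33.6 × 9.81 = 329.6 N down at 0.16 m → arm 2.04 m, τ = 329.6 × 2.04 = 672.4 N·m clockwise.
Bucket of sand: 11.6 × 9.81 = 113.8 N down at 1.253 m → arm 0.947 m, τ = 113.8 × 0.947 = 107.8 N·m clockwise.
Speaker: 18 × 9.81 = 176.6 N down at 2 m → arm 0.2 m, τ = 176.6 × 0.2 = 35.32 N·m clockwise.
Net moment of the loads = 1216 N·m clockwise.
The upward force F acts at the right end, arm 2.2 m, giving F × 2.2 counterclockwise.
Στ = 0 ⇒ F × 2.2 = 1216 ⇒ F = 1216 / 2.2 = 553 N.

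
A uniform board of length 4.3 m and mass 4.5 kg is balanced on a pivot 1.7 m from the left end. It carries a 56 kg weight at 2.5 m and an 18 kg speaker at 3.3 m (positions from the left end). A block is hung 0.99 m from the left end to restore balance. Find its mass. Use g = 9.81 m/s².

m ≈ 107 kg

Sum moments about the pivot (at 1.7 m from the left end) (the support reaction has zero arm there).
Beam weight: 4.5 × 9.81 = 44.15 N down at 2.15 m → arm 0.45 m, τ = 44.15 × 0.45 = 19.87 N·m clockwise.
Weight: 56 × 9.81 = 549.4 N down at 2.5 m → arm 0.8 m, τ = 549.4 × 0.8 = 439.5 N·m clockwise.
Speaker: 18 × 9.81 = 176.6 N down at 3.3 m → arm 1.6 m, τ = 176.6 × 1.6 = 282.6 N·m clockwise.
Net moment of known loads = 742 N·m clockwise.
An unknown mass m at 0.99 m has arm 0.71 m; its moment is m·g·0.71 counterclockwise.
For rotational equilibrium, m × 9.81 × 0.71 = 742, so m = 742 / (9.81 × 0.71) = 107 kg.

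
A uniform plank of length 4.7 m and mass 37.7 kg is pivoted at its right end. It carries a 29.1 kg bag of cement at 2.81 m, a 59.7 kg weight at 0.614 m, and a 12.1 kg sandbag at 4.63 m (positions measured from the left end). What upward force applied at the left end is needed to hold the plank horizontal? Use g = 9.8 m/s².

F ≈ 810 N

Sum moments about the right end (the unknown pivot reaction has zero arm there).
Beam weight: 37.7 × 9.8 = 369.5 N down at 2.35 m → arm 2.35 m, τ = 369.5 × 2.35 = 868.3 N·m counterclockwise.
Bag of cement: 29.1 × 9.8 = 285.2 N down at 2.81 m → arm 1.89 m, τ = 285.2 × 1.89 = 539 N·m counterclockwise.
Weight: 59.7 × 9.8 = 585.1 N down at 0.614 m → arm 4.086 m, τ = 585.1 × 4.086 = 2391 N·m counterclockwise.
Sandbag: 12.1 × 9.8 = 118.6 N down at 4.63 m → arm 0.07 m, τ = 118.6 × 0.07 = 8.302 N·m counterclockwise.
Net moment of the loads = 3807 N·m counterclockwise.
The upward force F acts at the left end, arm 4.7 m, giving F × 4.7 clockwise.
Στ = 0 ⇒ F × 4.7 = 3807 ⇒ F = 3807 / 4.7 = 810 N.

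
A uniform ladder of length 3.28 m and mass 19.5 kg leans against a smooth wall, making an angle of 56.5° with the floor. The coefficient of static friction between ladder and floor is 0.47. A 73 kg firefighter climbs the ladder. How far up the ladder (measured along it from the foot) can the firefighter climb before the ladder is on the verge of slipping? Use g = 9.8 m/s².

d ≈ 2.51 m

Sum moments about the foot of the ladder (the floor normal and friction both act there and drop out).
Ladder weight 19.5×9.8 = 191.1 N acts at 1.64 m along the ladder; its horizontal arm is 1.64·cos56.5° = 0.9052 m → τ = 173 N·m clockwise.
Firefighter weight 73×9.8 = 715.4 N at distance d → arm d·cos56.5° → τ = 715.4·d·0.5519 clockwise.
Wall normal N at the top has arm L sinθ = 2.735 m counterclockwise, so Στ = 0 gives N·2.735 = 173 + 394.8·d.
ΣFy = 0 ⇒ N_floor = 906.5 N, so the maximum friction is μ_s·N_floor = 0.47×906.5 = 426.1 N. ΣFx = 0 ⇒ N_wall = f, so at the slipping point N = 426.1 N.
Substituting: 426.1×2.735 = 173 + 394.8·d ⇒ d = (1165 − 173) / 394.8 = 2.51 m.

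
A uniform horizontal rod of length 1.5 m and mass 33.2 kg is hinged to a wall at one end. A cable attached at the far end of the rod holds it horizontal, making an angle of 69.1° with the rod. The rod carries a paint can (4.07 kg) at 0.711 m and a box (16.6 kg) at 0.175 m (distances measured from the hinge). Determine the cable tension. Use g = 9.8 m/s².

Take moments about the hinge.
Beam weight: 33.2 × 9.8 = 325.4 N down at 0.75 m → arm 0.75 m, τ = 325.4 × 0.75 = 244 N·m clockwise.
Paint can: 4.07 × 9.8 = 39.89 N down at 0.711 m → arm 0.711 m, τ = 39.89 × 0.711 = 28.36 N·m clockwise.
Box: 16.6 × 9.8 = 162.7 N down at 0.175 m → arm 0.175 m, τ = 162.7 × 0.175 = 28.47 N·m clockwise.
Total clockwise load moment = 300.8 N·m.
The cable tension T acts at 1.5 m; only its component perpendicular to the rod, T sinθ, produces torque. sin 69.1° = 0.9342.
Στ = 0 ⇒ T × 1.5 × 0.9342 = 300.8 ⇒ T = 300.8 / 1.401 = 215 N.

T ≈ 215 N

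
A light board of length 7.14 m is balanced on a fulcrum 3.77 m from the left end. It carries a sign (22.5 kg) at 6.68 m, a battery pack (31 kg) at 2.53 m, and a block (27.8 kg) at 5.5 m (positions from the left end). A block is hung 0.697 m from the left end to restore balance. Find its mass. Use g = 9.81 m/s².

m ≈ 24.4 kg

About the fulcrum (at 3.77 m from the left end):
Sign: 22.5 × 9.81 = 220.7 N down at 6.68 m → arm 2.91 m, τ = 220.7 × 2.91 = 642.2 N·m clockwise.
Battery pack: 31 × 9.81 = 304.1 N down at 2.53 m → arm 1.24 m, τ = 304.1 × 1.24 = 377.1 N·m counterclockwise.
Block: 27.8 × 9.81 = 272.7 N down at 5.5 m → arm 1.73 m, τ = 272.7 × 1.73 = 471.8 N·m clockwise.
Net moment of known loads = 736.9 N·m clockwise.
An unknown mass m at 0.697 m has arm 3.073 m; its moment is m·g·3.073 counterclockwise.
For rotational equilibrium, m × 9.81 × 3.073 = 736.9, so m = 736.9 / (9.81 × 3.073) = 24.4 kg.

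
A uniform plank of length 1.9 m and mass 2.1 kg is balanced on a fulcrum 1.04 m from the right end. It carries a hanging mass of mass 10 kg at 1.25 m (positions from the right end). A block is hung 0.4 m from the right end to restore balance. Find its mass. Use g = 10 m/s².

Taking torques about the fulcrum (at 1.04 m from the right end):
Beam weight: 2.1 × 10 = 21 N down at 0.95 m → arm 0.09 m, τ = 21 × 0.09 = 1.89 N·m clockwise.
Hanging mass: 10 × 10 = 100 N down at 1.25 m → arm 0.21 m, τ = 100 × 0.21 = 21 N·m counterclockwise.
Net moment of known loads = 19.11 N·m counterclockwise.
An unknown mass m at 0.4 m has arm 0.64 m; its moment is m·g·0.64 clockwise.
Στ = 0 ⇒ m × 10 × 0.64 = 19.11 ⇒ m = 19.11 / (10 × 0.64) = 2.99 kg.

m ≈ 2.99 kg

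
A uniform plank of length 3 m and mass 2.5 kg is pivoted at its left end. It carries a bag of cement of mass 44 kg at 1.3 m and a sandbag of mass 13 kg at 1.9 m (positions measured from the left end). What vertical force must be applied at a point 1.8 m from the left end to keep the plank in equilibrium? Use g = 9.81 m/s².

Take moments about the left end.
Beam weight: 2.5 × 9.81 = 24.53 N down at 1.5 m → arm 1.5 m, τ = 24.53 × 1.5 = 36.8 N·m clockwise.
Bag of cement: 44 × 9.81 = 431.6 N down at 1.3 m → arm 1.3 m, τ = 431.6 × 1.3 = 561.1 N·m clockwise.
Sandbag: 13 × 9.81 = 127.5 N down at 1.9 m → arm 1.9 m, τ = 127.5 × 1.9 = 242.2 N·m clockwise.
Net moment of the loads = 840.1 N·m clockwise.
The upward force F acts at a point 1.8 m from the left end, arm 1.8 m, giving F × 1.8 counterclockwise.
Στ = 0 ⇒ F × 1.8 = 840.1 ⇒ F = 840.1 / 1.8 = 467 N.

F ≈ 467 N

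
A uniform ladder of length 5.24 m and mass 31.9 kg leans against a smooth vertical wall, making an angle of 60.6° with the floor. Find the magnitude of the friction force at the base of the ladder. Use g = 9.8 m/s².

f ≈ 88.1 N

Taking torques about the foot of the ladder:
Ladder weight 31.9×9.8 = 312.6 N acts at 2.62 m along the ladder; its horizontal arm is 2.62·cos60.6° = 1.286 m → τ = 402 N·m clockwise.
Wall normal N acts horizontally at the top; its moment arm is the height L sinθ = 5.24·sin60.6° = 4.565 m, counterclockwise.
Setting net torque to zero: N × 4.565 = 402 → N = 88.1 N.
ΣFx = 0: friction at the foot balances the wall's push, so f = N_wall = 88.1 N.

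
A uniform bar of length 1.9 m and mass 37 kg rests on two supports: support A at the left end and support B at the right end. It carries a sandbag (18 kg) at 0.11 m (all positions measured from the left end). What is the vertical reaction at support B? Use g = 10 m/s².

Taking torques about support A:
Beam weight: 37 × 10 = 370 N down at 0.95 m → arm 0.95 m, τ = 370 × 0.95 = 351.5 N·m clockwise.
Sandbag: 18 × 10 = 180 N down at 0.11 m → arm 0.11 m, τ = 180 × 0.11 = 19.8 N·m clockwise.
Net load moment about support A = 371.3 N·m clockwise.
Reaction R at support B is upward at 1.9 m, arm 1.9 m → moment R × 1.9 counterclockwise.
Στ = 0 ⇒ R × 1.9 = 371.3 ⇒ R = 195 N.

R_B ≈ 195 N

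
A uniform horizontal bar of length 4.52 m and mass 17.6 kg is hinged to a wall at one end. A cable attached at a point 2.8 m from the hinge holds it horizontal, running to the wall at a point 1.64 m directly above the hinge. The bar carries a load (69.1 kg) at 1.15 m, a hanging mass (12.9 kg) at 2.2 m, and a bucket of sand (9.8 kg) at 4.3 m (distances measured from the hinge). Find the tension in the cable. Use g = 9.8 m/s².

Sum moments about the hinge (the unknown hinge reaction has zero arm there).
Beam weight: 17.6 × 9.8 = 172.5 N down at 2.26 m → arm 2.26 m, τ = 172.5 × 2.26 = 389.8 N·m clockwise.
Load: 69.1 × 9.8 = 677.2 N down at 1.15 m → arm 1.15 m, τ = 677.2 × 1.15 = 778.8 N·m clockwise.
Hanging mass: 12.9 × 9.8 = 126.4 N down at 2.2 m → arm 2.2 m, τ = 126.4 × 2.2 = 278.1 N·m clockwise.
Bucket of sand: 9.8 × 9.8 = 96.04 N down at 4.3 m → arm 4.3 m, τ = 96.04 × 4.3 = 413 N·m clockwise.
Total clockwise load moment = 1860 N·m.
The cable tension T acts at 2.8 m; only its component perpendicular to the bar, T sinθ, produces torque. sinθ = h/√(h²+d²) = 1.64/√(1.64²+2.8²) = 0.5054.
Setting net torque to zero: T × 2.8 × 0.5054 = 1860 → T = 1860 / 1.415 = 1310 N.

T ≈ 1310 N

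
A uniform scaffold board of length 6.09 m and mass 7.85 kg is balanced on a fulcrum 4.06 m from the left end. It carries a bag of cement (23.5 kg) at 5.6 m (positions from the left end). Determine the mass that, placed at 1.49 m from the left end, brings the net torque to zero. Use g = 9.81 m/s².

m ≈ 11 kg

Sum moments about the fulcrum (at 4.06 m from the left end) (the support reaction has zero arm there).
Beam weight: 7.85 × 9.81 = 77.01 N down at 3.045 m → arm 1.015 m, τ = 77.01 × 1.015 = 78.17 N·m counterclockwise.
Bag of cement: 23.5 × 9.81 = 230.5 N down at 5.6 m → arm 1.54 m, τ = 230.5 × 1.54 = 355 N·m clockwise.
Net moment of known loads = 276.8 N·m clockwise.
An unknown mass m at 1.49 m has arm 2.57 m; its moment is m·g·2.57 counterclockwise.
Balancing moments: m × 9.81 × 2.57 = 276.8, giving m = 276.8 / (9.81 × 2.57) = 11 kg.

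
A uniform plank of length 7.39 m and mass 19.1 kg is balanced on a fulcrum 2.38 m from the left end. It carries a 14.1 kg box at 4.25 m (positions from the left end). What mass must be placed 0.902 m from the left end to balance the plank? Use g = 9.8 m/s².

Taking torques about the fulcrum (at 2.38 m from the left end):
Beam weight: 19.1 × 9.8 = 187.2 N down at 3.695 m → arm 1.315 m, τ = 187.2 × 1.315 = 246.2 N·m clockwise.
Box: 14.1 × 9.8 = 138.2 N down at 4.25 m → arm 1.87 m, τ = 138.2 × 1.87 = 258.4 N·m clockwise.
Net moment of known loads = 504.6 N·m clockwise.
An unknown mass m at 0.902 m has arm 1.478 m; its moment is m·g·1.478 counterclockwise.
Στ = 0 ⇒ m × 9.8 × 1.478 = 504.6 ⇒ m = 504.6 / (9.8 × 1.478) = 34.8 kg.

m ≈ 34.8 kg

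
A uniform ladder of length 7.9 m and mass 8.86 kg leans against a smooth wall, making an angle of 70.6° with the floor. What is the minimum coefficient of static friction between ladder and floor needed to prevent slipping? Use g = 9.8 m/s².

μ_min ≈ 0.176

Choose the foot of the ladder as the axis so the floor normal and friction both act there and drop out.
Ladder weight 8.86×9.8 = 86.83 N acts at 3.95 m along the ladder; its horizontal arm is 3.95·cos70.6° = 1.312 m → τ = 113.9 N·m clockwise.
Wall normal N acts horizontally at the top; its moment arm is the height L sinθ = 7.9·sin70.6° = 7.451 m, counterclockwise.
Στ = 0 ⇒ N × 7.451 = 113.9 ⇒ N = 15.29 N.
ΣFx = 0 ⇒ f = N_wall = 15.29 N. ΣFy = 0 ⇒ N_floor = 86.83 N.
μ_min = f / N_floor = 15.29 / 86.83 = 0.176.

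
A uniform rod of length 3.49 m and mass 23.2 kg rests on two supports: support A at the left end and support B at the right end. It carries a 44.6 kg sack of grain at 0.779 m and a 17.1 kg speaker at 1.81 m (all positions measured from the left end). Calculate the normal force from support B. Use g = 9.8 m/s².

Taking torques about support A:
Beam weight: 23.2 × 9.8 = 227.4 N down at 1.745 m → arm 1.745 m, τ = 227.4 × 1.745 = 396.8 N·m clockwise.
Sack of grain: 44.6 × 9.8 = 437.1 N down at 0.779 m → arm 0.779 m, τ = 437.1 × 0.779 = 340.5 N·m clockwise.
Speaker: 17.1 × 9.8 = 167.6 N down at 1.81 m → arm 1.81 m, τ = 167.6 × 1.81 = 303.4 N·m clockwise.
Net load moment about support A = 1041 N·m clockwise.
Reaction R at support B is upward at 3.49 m, arm 3.49 m → moment R × 3.49 counterclockwise.
Balancing moments: R × 3.49 = 1041, giving R = 298 N.

R_B ≈ 298 N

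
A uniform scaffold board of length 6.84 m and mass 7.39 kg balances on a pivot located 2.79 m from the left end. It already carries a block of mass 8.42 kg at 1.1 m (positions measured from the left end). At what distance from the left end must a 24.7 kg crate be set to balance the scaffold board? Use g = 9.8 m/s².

x ≈ 3.18 m from the left end

Taking torques about the pivot (at 2.79 m from the left end):
Beam weight: 7.39 × 9.8 = 72.42 N down at 3.42 m → arm 0.63 m, τ = 72.42 × 0.63 = 45.62 N·m clockwise.
Block: 8.42 × 9.8 = 82.52 N down at 1.1 m → arm 1.69 m, τ = 82.52 × 1.69 = 139.5 N·m counterclockwise.
Net moment of existing loads = 93.88 N·m counterclockwise.
The crate weighs 24.7 × 9.8 = 242.1 N and must supply an equal clockwise moment, so its lever arm about the pivot is 93.88 / 242.1 = 0.388 m.
That puts it at 2.79 + 0.388 = 3.18 m from the left end.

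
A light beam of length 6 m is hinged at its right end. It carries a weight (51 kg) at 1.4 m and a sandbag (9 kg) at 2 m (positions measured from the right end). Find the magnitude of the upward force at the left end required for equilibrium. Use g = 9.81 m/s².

F ≈ 146 N

Choose the right end as the axis so the unknown pivot reaction has zero arm there.
Weight: 51 × 9.81 = 500.3 N down at 1.4 m → arm 1.4 m, τ = 500.3 × 1.4 = 700.4 N·m counterclockwise.
Sandbag: 9 × 9.81 = 88.29 N down at 2 m → arm 2 m, τ = 88.29 × 2 = 176.6 N·m counterclockwise.
Net moment of the loads = 877 N·m counterclockwise.
The upward force F acts at the left end, arm 6 m, giving F × 6 clockwise.
Στ = 0 ⇒ F × 6 = 877 ⇒ F = 877 / 6 = 146 N.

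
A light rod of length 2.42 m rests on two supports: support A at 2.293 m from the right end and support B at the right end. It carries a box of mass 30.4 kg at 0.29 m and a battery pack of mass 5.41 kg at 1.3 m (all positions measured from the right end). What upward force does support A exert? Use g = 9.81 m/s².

Taking torques about support B:
Box: 30.4 × 9.81 = 298.2 N down at 0.29 m → arm 0.29 m, τ = 298.2 × 0.29 = 86.48 N·m counterclockwise.
Battery pack: 5.41 × 9.81 = 53.07 N down at 1.3 m → arm 1.3 m, τ = 53.07 × 1.3 = 68.99 N·m counterclockwise.
Net load moment about support B = 155.5 N·m counterclockwise.
Reaction R at support A is upward at 2.293 m, arm 2.293 m → moment R × 2.293 clockwise.
For rotational equilibrium, R × 2.293 = 155.5, so R = 67.8 N.

R_A ≈ 67.8 N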